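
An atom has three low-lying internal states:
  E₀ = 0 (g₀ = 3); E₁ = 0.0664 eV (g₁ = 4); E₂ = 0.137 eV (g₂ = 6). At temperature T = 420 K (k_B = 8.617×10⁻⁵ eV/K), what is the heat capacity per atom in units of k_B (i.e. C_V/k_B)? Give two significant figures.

k_BT = 8.617×10⁻⁵ × 420 K = 0.03619 eV.
Eᵢ/kT = 0, 1.835, 3.786.
Z = Σ gᵢe^(−Eᵢ/kT) = 3·e^(−0) + 4·e^(−1.835) + 6·e^(−3.786) = 3.000 + 0.6385 + 0.1361 = 3.775.
⟨E⟩ = 0.01617 eV, ⟨E²⟩ = 0.001422 eV².
C_V/k_B = (⟨E²⟩ − ⟨E⟩²)/(kT)² = (0.001422 − 0.0002615)/0.001310 = 0.89.

0.89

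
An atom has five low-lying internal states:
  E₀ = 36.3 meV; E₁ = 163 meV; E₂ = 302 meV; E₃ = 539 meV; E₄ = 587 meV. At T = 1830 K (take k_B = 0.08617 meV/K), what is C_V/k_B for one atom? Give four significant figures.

0.6571

k_BT = 0.08617 × 1830 K = 157.691 meV.
Eᵢ/kT = 0.230197, 1.03367, 1.91514, 3.41808, 3.72247.
Z = Σ e^(−Eᵢ/kT) = e^(−0.230197) + e^(−1.03367) + e^(−1.91514) + e^(−3.41808) + e^(−3.72247) = 0.794377 + 0.355699 + 0.147321 + 0.0327753 + 0.0241742 = 1.35435.
⟨E⟩ = 120.472 meV, ⟨E²⟩ = 30852.6 meV².
C_V/k_B = (⟨E²⟩ − ⟨E⟩²)/(kT)² = (30852.6 − 14513.5)/24866.5 = 0.6571.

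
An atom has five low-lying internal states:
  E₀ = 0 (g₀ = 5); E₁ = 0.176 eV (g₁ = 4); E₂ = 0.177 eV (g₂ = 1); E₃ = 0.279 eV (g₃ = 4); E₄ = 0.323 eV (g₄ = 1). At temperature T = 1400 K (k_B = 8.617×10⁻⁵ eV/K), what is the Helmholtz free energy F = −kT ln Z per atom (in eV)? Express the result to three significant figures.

k_BT = 8.617×10⁻⁵ × 1400 K = 0.12064 eV.
Eᵢ/kT = 0, 1.4589, 1.4672, 2.3127, 2.6774.
Z = Σ gᵢe^(−Eᵢ/kT) = 5·e^(−0) + 4·e^(−1.4589) + 1·e^(−1.4672) + 4·e^(−2.3127) + 1·e^(−2.6774) = 5.0000 + 0.92997 + 0.23057 + 0.39597 + 0.068742 = 6.6253.
F = −kT ln Z = −0.12064 × ln(6.6253) = −0.12064 × 1.8909 = -0.228 eV.

-0.228 eV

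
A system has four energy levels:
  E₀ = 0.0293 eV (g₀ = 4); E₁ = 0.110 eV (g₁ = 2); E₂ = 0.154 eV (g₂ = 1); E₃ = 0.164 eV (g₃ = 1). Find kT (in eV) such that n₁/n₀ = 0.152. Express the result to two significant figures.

n₁/n₀ = (g₁/g₀) exp[−(E₁−E₀)/kT] = 0.152.
⇒ (E₁−E₀)/kT = ln((2/4)/0.152) = ln(3.289) = 1.191.
kT = 0.0807 eV / 1.191 = 0.068 eV.

0.068 eV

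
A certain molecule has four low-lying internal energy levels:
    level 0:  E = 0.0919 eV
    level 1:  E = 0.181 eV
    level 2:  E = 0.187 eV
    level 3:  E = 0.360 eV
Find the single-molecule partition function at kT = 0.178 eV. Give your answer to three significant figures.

Eᵢ/kT = 0.51629, 1.0169, 1.0506, 2.0225.
Z = Σ e^(−Eᵢ/kT) = e^(−0.51629) + e^(−1.0169) + e^(−1.0506) + e^(−2.0225) = 0.59673 + 0.36171 + 0.34973 + 0.13232 = 1.4405.

Z = 1.44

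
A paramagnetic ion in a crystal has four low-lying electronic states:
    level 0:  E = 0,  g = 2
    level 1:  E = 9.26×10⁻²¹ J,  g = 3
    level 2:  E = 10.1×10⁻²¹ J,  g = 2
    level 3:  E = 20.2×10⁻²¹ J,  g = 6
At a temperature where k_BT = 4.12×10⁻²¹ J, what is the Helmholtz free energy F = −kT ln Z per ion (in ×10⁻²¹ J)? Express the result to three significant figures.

Eᵢ/kT = 0, 2.2476, 2.4515, 4.9029.
Z = Σ gᵢe^(−Eᵢ/kT) = 2·e^(−0) + 3·e^(−2.2476) + 2·e^(−2.4515) + 6·e^(−4.9029) = 2.0000 + 0.31696 + 0.17233 + 0.044550 = 2.5338.
F = −kT ln Z = −4.12 × ln(2.5338) = −4.12 × 0.92972 = -3.83 ×10⁻²¹ J.

-3.83 ×10⁻²¹ J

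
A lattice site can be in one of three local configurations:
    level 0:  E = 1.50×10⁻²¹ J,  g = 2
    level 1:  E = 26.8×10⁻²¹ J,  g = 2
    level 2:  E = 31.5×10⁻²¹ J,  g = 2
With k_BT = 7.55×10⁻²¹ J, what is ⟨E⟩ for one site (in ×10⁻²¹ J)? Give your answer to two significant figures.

2.9 ×10⁻²¹ J

Eᵢ/kT = 0.1987, 3.550, 4.172.
Z = Σ gᵢe^(−Eᵢ/kT) = 2·e^(−0.1987) + 2·e^(−3.550) + 2·e^(−4.172) = 1.640 + 0.05745 + 0.03084 = 1.728.
⟨E⟩ = Σ Eᵢ gᵢe^(−Eᵢ/kT) / Z = (1.50·1.640 + 26.8·0.05745 + 31.5·0.03084) / 1.728 = 2.9 ×10⁻²¹ J.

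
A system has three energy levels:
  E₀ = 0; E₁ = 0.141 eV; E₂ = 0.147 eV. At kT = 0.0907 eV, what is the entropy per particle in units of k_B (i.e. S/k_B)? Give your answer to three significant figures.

0.803

Eᵢ/kT = 0, 1.5546, 1.6207.
Z = Σ e^(−Eᵢ/kT) = e^(−0) + e^(−1.5546) + e^(−1.6207) = 1.0000 + 0.21127 + 0.19776 = 1.4090.
⟨E⟩ = Σ EᵢPᵢ = 0.041774 eV.
S/k_B = ln Z + ⟨E⟩/kT = ln(1.4090) + 0.041774/0.0907 = 0.34288 + 0.46057 = 0.803.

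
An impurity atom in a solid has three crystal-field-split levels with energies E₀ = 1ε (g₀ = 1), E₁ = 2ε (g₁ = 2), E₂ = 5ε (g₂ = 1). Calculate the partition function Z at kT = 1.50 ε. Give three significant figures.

Z = 1.08

Eᵢ/kT = 0.66667, 1.3333, 3.3333.
Z = Σ gᵢe^(−Eᵢ/kT) = 1·e^(−0.66667) + 2·e^(−1.3333) + 1·e^(−3.3333) = 0.51342 + 0.52721 + 0.035675 = 1.0763.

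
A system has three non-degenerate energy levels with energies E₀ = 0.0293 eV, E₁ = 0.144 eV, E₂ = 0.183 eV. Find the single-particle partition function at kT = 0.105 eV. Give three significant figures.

Eᵢ/kT = 0.27905, 1.3714, 1.7429.
Z = Σ e^(−Eᵢ/kT) = e^(−0.27905) + e^(−1.3714) + e^(−1.7429) = 0.75650 + 0.25375 + 0.17501 = 1.1853.

Z = 1.19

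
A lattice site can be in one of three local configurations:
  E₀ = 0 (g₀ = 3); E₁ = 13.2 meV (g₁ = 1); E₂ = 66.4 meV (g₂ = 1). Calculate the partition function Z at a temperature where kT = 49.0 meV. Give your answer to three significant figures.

Eᵢ/kT = 0, 0.26939, 1.3551.
Z = Σ gᵢe^(−Eᵢ/kT) = 3·e^(−0) + 1·e^(−0.26939) + 1·e^(−1.3551) = 3.0000 + 0.76385 + 0.25792 = 4.0218.

Z = 4.02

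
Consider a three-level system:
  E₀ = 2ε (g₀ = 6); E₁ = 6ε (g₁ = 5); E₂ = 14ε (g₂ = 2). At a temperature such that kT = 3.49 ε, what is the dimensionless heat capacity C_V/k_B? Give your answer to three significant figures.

0.301

Eᵢ/kT = 0.57307, 1.7192, 4.0115.
Z = Σ gᵢe^(−Eᵢ/kT) = 6·e^(−0.57307) + 5·e^(−1.7192) + 2·e^(−4.0115) = 3.3828 + 0.89605 + 0.036212 = 4.3151.
⟨E⟩ = 2.9313 ε, ⟨E²⟩ = 12.256 ε².
C_V/k_B = (⟨E²⟩ − ⟨E⟩²)/(kT)² = (12.256 − 8.5925)/12.180 = 0.301.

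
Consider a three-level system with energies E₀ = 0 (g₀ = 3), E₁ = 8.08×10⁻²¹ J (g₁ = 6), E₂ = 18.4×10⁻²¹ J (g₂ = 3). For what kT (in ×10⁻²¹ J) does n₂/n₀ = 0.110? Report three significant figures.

n₂/n₀ = (g₂/g₀) exp[−(E₂−E₀)/kT] = 0.110.
⇒ (E₂−E₀)/kT = ln((3/3)/0.110) = ln(9.0909) = 2.2073.
kT = 18.4 ×10⁻²¹ J / 2.2073 = 8.34 ×10⁻²¹ J.

8.34 ×10⁻²¹ J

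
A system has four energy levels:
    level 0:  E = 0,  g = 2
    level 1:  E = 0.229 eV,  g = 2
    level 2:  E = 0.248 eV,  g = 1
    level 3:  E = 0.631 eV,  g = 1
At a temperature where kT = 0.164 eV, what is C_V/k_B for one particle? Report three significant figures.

Eᵢ/kT = 0, 1.3963, 1.5122, 3.8476.
Z = Σ gᵢe^(−Eᵢ/kT) = 2·e^(−0) + 2·e^(−1.3963) + 1·e^(−1.5122) + 1·e^(−3.8476) = 2.0000 + 0.49502 + 0.22042 + 0.021331 = 2.7368.
⟨E⟩ = 0.066312 eV, ⟨E²⟩ = 0.017542 eV².
C_V/k_B = (⟨E²⟩ − ⟨E⟩²)/(kT)² = (0.017542 − 0.0043973)/0.026896 = 0.489.

0.489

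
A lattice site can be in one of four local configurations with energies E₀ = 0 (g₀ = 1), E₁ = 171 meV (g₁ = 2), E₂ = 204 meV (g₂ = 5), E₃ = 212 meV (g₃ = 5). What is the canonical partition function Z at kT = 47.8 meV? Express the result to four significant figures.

Eᵢ/kT = 0, 3.57741, 4.26778, 4.43515.
Z = Σ gᵢe^(−Eᵢ/kT) = 1·e^(−0) + 2·e^(−3.57741) + 5·e^(−4.26778) + 5·e^(−4.43515) = 1.00000 + 0.0558960 + 0.0700643 + 0.0592664 = 1.18523.

Z = 1.185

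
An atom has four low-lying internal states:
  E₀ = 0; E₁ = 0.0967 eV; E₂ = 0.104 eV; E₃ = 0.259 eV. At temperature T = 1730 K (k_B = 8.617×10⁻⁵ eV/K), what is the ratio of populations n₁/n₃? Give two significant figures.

3.0

k_BT = 8.617×10⁻⁵ × 1730 K = 0.1491 eV.
n₁/n₃ = exp[−(E₁−E₃)/kT] = exp(−(-0.1623 eV)/(0.1491 eV)) = exp(1.089) = 3.0.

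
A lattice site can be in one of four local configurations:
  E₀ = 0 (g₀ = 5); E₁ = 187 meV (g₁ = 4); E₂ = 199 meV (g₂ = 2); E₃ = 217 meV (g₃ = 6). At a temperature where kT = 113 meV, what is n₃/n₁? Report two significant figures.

1.2

n₃/n₁ = (g₃/g₁) exp[−(E₃−E₁)/kT] = (6/4) × exp(−(30 meV)/(113 meV)) = (6/4) × exp(-0.2655) = 1.2.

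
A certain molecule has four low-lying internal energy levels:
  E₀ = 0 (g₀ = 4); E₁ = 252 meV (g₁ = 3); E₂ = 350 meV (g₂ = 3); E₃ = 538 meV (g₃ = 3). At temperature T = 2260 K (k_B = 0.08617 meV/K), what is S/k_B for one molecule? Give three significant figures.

2.16

k_BT = 0.08617 × 2260 K = 194.74 meV.
Eᵢ/kT = 0, 1.2940, 1.7973, 2.7627.
Z = Σ gᵢe^(−Eᵢ/kT) = 4·e^(−0) + 3·e^(−1.2940) + 3·e^(−1.7973) + 3·e^(−2.7627) = 4.0000 + 0.82252 + 0.49724 + 0.18936 = 5.5091.
⟨E⟩ = Σ EᵢPᵢ = 87.707 meV.
S/k_B = ln Z + ⟨E⟩/kT = ln(5.5091) + 87.707/194.74 = 1.7064 + 0.45038 = 2.16.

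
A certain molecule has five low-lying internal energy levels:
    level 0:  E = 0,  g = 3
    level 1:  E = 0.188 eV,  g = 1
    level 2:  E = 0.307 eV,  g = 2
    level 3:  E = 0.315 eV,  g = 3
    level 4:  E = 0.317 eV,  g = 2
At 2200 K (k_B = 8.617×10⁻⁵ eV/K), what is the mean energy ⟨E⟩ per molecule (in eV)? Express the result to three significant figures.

k_BT = 8.617×10⁻⁵ × 2200 K = 0.18957 eV.
Eᵢ/kT = 0, 0.99172, 1.6195, 1.6617, 1.6722.
Z = Σ gᵢe^(−Eᵢ/kT) = 3·e^(−0) + 1·e^(−0.99172) + 2·e^(−1.6195) + 3·e^(−1.6617) + 2·e^(−1.6722) = 3.0000 + 0.37094 + 0.39600 + 0.56945 + 0.37567 = 4.7121.
⟨E⟩ = Σ Eᵢ gᵢe^(−Eᵢ/kT) / Z = (0·3.0000 + 0.188·0.37094 + 0.307·0.39600 + 0.315·0.56945 + 0.317·0.37567) / 4.7121 = 0.104 eV.

0.104 eV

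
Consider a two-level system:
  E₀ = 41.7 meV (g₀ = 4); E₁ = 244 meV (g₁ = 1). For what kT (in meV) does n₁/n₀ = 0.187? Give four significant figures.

696.7 meV

n₁/n₀ = (g₁/g₀) exp[−(E₁−E₀)/kT] = 0.187.
⇒ (E₁−E₀)/kT = ln((1/4)/0.187) = ln(1.33690) = 0.290354.
kT = 202.3 meV / 0.290354 = 696.7 meV.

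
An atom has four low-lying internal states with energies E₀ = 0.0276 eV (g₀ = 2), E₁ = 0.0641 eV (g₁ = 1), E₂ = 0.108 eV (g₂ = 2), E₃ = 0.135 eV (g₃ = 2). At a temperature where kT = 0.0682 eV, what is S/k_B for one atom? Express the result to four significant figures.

Eᵢ/kT = 0.404692, 0.939883, 1.58358, 1.97947.
Z = Σ gᵢe^(−Eᵢ/kT) = 2·e^(−0.404692) + 1·e^(−0.939883) + 2·e^(−1.58358) + 2·e^(−1.97947) = 1.33436 + 0.390674 + 0.410478 + 0.276285 = 2.41180.
⟨E⟩ = Σ EᵢPᵢ = 0.0594994 eV.
S/k_B = ln Z + ⟨E⟩/kT = ln(2.41180) + 0.0594994/0.0682 = 0.880373 + 0.872425 = 1.753.

1.753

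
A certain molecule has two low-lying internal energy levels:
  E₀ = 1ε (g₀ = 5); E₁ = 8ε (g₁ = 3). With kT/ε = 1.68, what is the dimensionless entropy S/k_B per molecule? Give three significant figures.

1.66

Eᵢ/kT = 0.59524, 4.7619.
Z = Σ gᵢe^(−Eᵢ/kT) = 5·e^(−0.59524) + 3·e^(−4.7619) = 2.7572 + 0.025648 = 2.7828.
⟨E⟩ = Σ EᵢPᵢ = 1.0645 ε.
S/k_B = ln Z + ⟨E⟩/kT = ln(2.7828) + 1.0645/1.68 = 1.0235 + 0.63363 = 1.66.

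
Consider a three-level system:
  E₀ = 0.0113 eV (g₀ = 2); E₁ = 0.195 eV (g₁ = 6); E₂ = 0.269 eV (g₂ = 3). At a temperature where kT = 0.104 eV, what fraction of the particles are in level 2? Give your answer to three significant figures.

Eᵢ/kT = 0.10865, 1.8750, 2.5865.
Z = Σ gᵢe^(−Eᵢ/kT) = 2·e^(−0.10865) + 6·e^(−1.8750) + 3·e^(−2.5865) = 1.7941 + 0.92013 + 0.22585 = 2.9401.
P₂ = g₂ e^(−E₂/kT) / Z = 0.22585/2.9401 = 0.0768.

0.0768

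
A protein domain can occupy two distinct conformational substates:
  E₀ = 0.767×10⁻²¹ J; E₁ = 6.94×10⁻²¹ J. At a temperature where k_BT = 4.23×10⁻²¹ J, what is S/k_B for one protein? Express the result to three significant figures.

Eᵢ/kT = 0.18132, 1.6407.
Z = Σ e^(−Eᵢ/kT) = e^(−0.18132) + e^(−1.6407) = 0.83417 + 0.19384 = 1.0280.
⟨E⟩ = Σ EᵢPᵢ = 1.9310 ×10⁻²¹ J.
S/k_B = ln Z + ⟨E⟩/kT = ln(1.0280) + 1.9310/4.23 = 0.027615 + 0.45650 = 0.484.

0.484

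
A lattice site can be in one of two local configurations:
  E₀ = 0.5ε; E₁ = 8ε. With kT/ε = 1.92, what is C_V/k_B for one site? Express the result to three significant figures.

0.295

Eᵢ/kT = 0.26042, 4.1667.
Z = Σ e^(−Eᵢ/kT) = e^(−0.26042) + e^(−4.1667) = 0.77073 + 0.015503 = 0.78623.
⟨E⟩ = 0.64789 ε, ⟨E²⟩ = 1.5070 ε².
C_V/k_B = (⟨E²⟩ − ⟨E⟩²)/(kT)² = (1.5070 − 0.41976)/3.6864 = 0.295.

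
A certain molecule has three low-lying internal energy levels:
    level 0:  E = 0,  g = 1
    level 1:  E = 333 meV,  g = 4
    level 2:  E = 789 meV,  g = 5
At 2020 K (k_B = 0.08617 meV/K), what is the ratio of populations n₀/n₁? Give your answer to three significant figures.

1.69

k_BT = 0.08617 × 2020 K = 174.06 meV.
n₀/n₁ = (g₀/g₁) exp[−(E₀−E₁)/kT] = (1/4) × exp(−(-333 meV)/(174.06 meV)) = (1/4) × exp(1.9131) = 1.69.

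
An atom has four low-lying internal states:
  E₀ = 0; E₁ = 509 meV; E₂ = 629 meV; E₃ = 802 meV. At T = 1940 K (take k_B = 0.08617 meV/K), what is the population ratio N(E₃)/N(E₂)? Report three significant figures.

0.355

k_BT = 0.08617 × 1940 K = 167.17 meV.
n₃/n₂ = exp[−(E₃−E₂)/kT] = exp(−(173 meV)/(167.17 meV)) = exp(-1.0349) = 0.355.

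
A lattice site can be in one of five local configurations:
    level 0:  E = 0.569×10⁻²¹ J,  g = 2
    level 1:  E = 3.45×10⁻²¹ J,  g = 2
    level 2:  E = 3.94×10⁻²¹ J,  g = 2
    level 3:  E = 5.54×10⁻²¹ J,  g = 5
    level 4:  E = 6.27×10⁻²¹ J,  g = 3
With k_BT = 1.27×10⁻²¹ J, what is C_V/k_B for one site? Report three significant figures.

1.41

Eᵢ/kT = 0.44803, 2.7165, 3.1024, 4.3622, 4.9370.
Z = Σ gᵢe^(−Eᵢ/kT) = 2·e^(−0.44803) + 2·e^(−2.7165) + 2·e^(−3.1024) + 5·e^(−4.3622) + 3·e^(−4.9370) = 1.2778 + 0.13221 + 0.089882 + 0.063752 + 0.021528 = 1.5852.
⟨E⟩ = 1.2778, ⟨E²⟩ = 3.9021.
C_V/k_B = (⟨E²⟩ − ⟨E⟩²)/(kT)² = (3.9021 − 1.6328)/1.6129 = 1.41.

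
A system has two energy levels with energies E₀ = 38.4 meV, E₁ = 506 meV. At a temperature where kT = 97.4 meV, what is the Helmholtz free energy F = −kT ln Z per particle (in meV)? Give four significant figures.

37.60 meV

Eᵢ/kT = 0.394251, 5.19507.
Z = Σ e^(−Eᵢ/kT) = e^(−0.394251) + e^(−5.19507) = 0.674185 + 0.00554383 = 0.679729.
F = −kT ln Z = −97.4 × ln(0.679729) = −97.4 × -0.386061 = 37.60 meV.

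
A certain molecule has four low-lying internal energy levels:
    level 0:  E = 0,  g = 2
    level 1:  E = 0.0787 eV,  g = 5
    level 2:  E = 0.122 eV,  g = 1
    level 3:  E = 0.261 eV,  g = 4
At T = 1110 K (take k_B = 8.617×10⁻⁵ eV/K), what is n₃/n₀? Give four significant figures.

0.1306

k_BT = 8.617×10⁻⁵ × 1110 K = 0.0956487 eV.
n₃/n₀ = (g₃/g₀) exp[−(E₃−E₀)/kT] = (4/2) × exp(−(0.261 eV)/(0.0956487 eV)) = (4/2) × exp(-2.72874) = 0.1306.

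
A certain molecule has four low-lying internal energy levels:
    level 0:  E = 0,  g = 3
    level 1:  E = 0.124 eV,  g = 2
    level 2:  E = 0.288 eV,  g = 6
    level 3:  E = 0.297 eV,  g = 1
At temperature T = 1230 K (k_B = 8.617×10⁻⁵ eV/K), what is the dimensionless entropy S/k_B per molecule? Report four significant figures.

k_BT = 8.617×10⁻⁵ × 1230 K = 0.105989 eV.
Eᵢ/kT = 0, 1.16993, 2.71726, 2.80218.
Z = Σ gᵢe^(−Eᵢ/kT) = 3·e^(−0) + 2·e^(−1.16993) + 6·e^(−2.71726) + 1·e^(−2.80218) = 3.00000 + 0.620777 + 0.396333 + 0.0606776 = 4.07779.
⟨E⟩ = Σ EᵢPᵢ = 0.0512880 eV.
S/k_B = ln Z + ⟨E⟩/kT = ln(4.07779) + 0.0512880/0.105989 = 1.40556 + 0.483899 = 1.889.

1.889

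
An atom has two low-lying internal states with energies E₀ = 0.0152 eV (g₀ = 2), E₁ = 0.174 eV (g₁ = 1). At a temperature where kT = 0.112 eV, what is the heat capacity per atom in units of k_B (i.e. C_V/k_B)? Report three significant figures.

Eᵢ/kT = 0.13571, 1.5536.
Z = Σ gᵢe^(−Eᵢ/kT) = 2·e^(−0.13571) + 1·e^(−1.5536) = 1.7462 + 0.21149 = 1.9577.
⟨E⟩ = 0.032355 eV, ⟨E²⟩ = 0.0034768 eV².
C_V/k_B = (⟨E²⟩ − ⟨E⟩²)/(kT)² = (0.0034768 − 0.0010468)/0.012544 = 0.194.

0.194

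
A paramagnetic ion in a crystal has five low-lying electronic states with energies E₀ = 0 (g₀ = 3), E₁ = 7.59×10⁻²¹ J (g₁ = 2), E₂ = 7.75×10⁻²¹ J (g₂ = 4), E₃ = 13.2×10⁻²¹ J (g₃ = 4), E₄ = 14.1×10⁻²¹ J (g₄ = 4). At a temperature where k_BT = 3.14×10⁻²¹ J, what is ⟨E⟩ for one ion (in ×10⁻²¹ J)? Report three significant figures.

1.49 ×10⁻²¹ J

Eᵢ/kT = 0, 2.4172, 2.4682, 4.2038, 4.4904.
Z = Σ gᵢe^(−Eᵢ/kT) = 3·e^(−0) + 2·e^(−2.4172) + 4·e^(−2.4682) + 4·e^(−4.2038) + 4·e^(−4.4904) = 3.0000 + 0.17834 + 0.33895 + 0.059755 + 0.044865 = 3.6219.
⟨E⟩ = Σ Eᵢ gᵢe^(−Eᵢ/kT) / Z = (0·3.0000 + 7.59·0.17834 + 7.75·0.33895 + 13.2·0.059755 + 14.1·0.044865) / 3.6219 = 1.49 ×10⁻²¹ J.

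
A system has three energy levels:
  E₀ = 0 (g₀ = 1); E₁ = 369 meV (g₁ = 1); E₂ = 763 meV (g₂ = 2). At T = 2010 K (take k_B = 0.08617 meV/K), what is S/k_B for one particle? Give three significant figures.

0.449

k_BT = 0.08617 × 2010 K = 173.20 meV.
Eᵢ/kT = 0, 2.1305, 4.4053.
Z = Σ gᵢe^(−Eᵢ/kT) = 1·e^(−0) + 1·e^(−2.1305) + 2·e^(−4.4053) = 1.0000 + 0.11878 + 0.024425 = 1.1432.
⟨E⟩ = Σ EᵢPᵢ = 54.641 meV.
S/k_B = ln Z + ⟨E⟩/kT = ln(1.1432) + 54.641/173.20 = 0.13383 + 0.31548 = 0.449.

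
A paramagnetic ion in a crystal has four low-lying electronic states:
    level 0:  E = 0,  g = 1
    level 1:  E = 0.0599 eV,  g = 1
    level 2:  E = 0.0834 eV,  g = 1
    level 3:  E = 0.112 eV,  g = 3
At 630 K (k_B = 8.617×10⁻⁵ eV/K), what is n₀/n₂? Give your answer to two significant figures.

k_BT = 8.617×10⁻⁵ × 630 K = 0.05429 eV.
n₀/n₂ = (g₀/g₂) exp[−(E₀−E₂)/kT] = (1/1) × exp(−(-0.0834 eV)/(0.05429 eV)) = (1/1) × exp(1.536) = 4.6.

4.6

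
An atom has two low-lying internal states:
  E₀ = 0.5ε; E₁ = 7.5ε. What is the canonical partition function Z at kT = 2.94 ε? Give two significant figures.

Eᵢ/kT = 0.1701, 2.551.
Z = Σ e^(−Eᵢ/kT) = e^(−0.1701) + e^(−2.551) = 0.8436 + 0.07800 = 0.9216.

Z = 0.92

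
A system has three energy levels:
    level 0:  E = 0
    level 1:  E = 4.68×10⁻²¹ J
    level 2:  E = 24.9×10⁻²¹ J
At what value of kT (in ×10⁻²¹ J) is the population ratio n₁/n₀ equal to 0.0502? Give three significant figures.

n₁/n₀ = exp[−(E₁−E₀)/kT] = 0.0502.
⇒ (E₁−E₀)/kT = ln(1/0.0502) = ln(19.920) = 2.9917.
kT = 4.68 ×10⁻²¹ J / 2.9917 = 1.56 ×10⁻²¹ J.

1.56 ×10⁻²¹ J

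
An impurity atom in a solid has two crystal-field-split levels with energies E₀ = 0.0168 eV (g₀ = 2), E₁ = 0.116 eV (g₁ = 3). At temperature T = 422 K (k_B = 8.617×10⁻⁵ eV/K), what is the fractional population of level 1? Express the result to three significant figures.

k_BT = 8.617×10⁻⁵ × 422 K = 0.036364 eV.
Eᵢ/kT = 0.46200, 3.1900.
Z = Σ gᵢe^(−Eᵢ/kT) = 2·e^(−0.46200) + 3·e^(−3.1900) = 1.2600 + 0.12352 = 1.3835.
P₁ = g₁ e^(−E₁/kT) / Z = 0.12352/1.3835 = 0.0893.

0.0893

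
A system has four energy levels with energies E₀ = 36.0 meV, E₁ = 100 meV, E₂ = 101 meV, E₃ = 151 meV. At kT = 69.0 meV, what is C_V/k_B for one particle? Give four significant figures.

Eᵢ/kT = 0.521739, 1.44928, 1.46377, 2.18841.
Z = Σ e^(−Eᵢ/kT) = e^(−0.521739) + e^(−1.44928) + e^(−1.46377) + e^(−2.18841) = 0.593488 + 0.234739 + 0.231362 + 0.112095 = 1.17168.
⟨E⟩ = 72.6592 meV, ⟨E²⟩ = 6855.59 meV².
C_V/k_B = (⟨E²⟩ − ⟨E⟩²)/(kT)² = (6855.59 − 5279.36)/4761.00 = 0.3311.

0.3311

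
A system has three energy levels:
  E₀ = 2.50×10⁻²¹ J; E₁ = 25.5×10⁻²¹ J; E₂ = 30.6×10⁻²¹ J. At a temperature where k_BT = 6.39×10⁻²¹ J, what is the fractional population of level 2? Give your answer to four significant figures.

Eᵢ/kT = 0.391236, 3.99061, 4.78873.
Z = Σ e^(−Eᵢ/kT) = e^(−0.391236) + e^(−3.99061) + e^(−4.78873) = 0.676221 + 0.0184884 + 0.00832302 = 0.703032.
P₂ = e^(−E₂/kT) / Z = 0.00832302/0.703032 = 0.01184.

0.01184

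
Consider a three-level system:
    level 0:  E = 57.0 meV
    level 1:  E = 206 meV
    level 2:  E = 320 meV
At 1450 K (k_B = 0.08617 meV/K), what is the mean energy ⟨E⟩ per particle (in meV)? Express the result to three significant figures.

k_BT = 0.08617 × 1450 K = 124.95 meV.
Eᵢ/kT = 0.45618, 1.6487, 2.5610.
Z = Σ e^(−Eᵢ/kT) = e^(−0.45618) + e^(−1.6487) + e^(−2.5610) = 0.63370 + 0.19230 + 0.077227 = 0.90323.
⟨E⟩ = Σ Eᵢ e^(−Eᵢ/kT) / Z = (57.0·0.63370 + 206·0.19230 + 320·0.077227) / 0.90323 = 111 meV.

111 meV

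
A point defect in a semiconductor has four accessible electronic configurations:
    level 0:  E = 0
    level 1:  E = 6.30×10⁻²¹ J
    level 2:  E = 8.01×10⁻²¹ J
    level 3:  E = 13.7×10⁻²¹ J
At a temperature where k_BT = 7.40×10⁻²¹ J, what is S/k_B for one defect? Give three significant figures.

Eᵢ/kT = 0, 0.85135, 1.0824, 1.8514.
Z = Σ e^(−Eᵢ/kT) = e^(−0) + e^(−0.85135) + e^(−1.0824) + e^(−1.8514) = 1.0000 + 0.42684 + 0.33878 + 0.15702 = 1.9226.
⟨E⟩ = Σ EᵢPᵢ = 3.9290 ×10⁻²¹ J.
S/k_B = ln Z + ⟨E⟩/kT = ln(1.9226) + 3.9290/7.40 = 0.65368 + 0.53095 = 1.18.

1.18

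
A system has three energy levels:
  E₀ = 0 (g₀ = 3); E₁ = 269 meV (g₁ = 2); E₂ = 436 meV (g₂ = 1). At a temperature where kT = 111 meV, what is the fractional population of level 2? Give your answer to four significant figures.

0.006157

Eᵢ/kT = 0, 2.42342, 3.92793.
Z = Σ gᵢe^(−Eᵢ/kT) = 3·e^(−0) + 2·e^(−2.42342) + 1·e^(−3.92793) = 3.00000 + 0.177236 + 0.0196844 = 3.19692.
P₂ = g₂ e^(−E₂/kT) / Z = 0.0196844/3.19692 = 0.006157.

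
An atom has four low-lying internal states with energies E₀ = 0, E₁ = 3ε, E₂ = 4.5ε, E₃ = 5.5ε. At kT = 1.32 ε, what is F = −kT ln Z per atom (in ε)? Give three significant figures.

-0.186 ε

Eᵢ/kT = 0, 2.2727, 3.4091, 4.1667.
Z = Σ e^(−Eᵢ/kT) = e^(−0) + e^(−2.2727) + e^(−3.4091) + e^(−4.1667) = 1.0000 + 0.10303 + 0.033071 + 0.015503 = 1.1516.
F = −kT ln Z = −1.32 × ln(1.1516) = −1.32 × 0.14115 = -0.186 ε.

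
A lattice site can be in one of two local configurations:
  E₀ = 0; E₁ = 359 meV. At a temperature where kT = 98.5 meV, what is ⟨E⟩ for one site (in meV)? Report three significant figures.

Eᵢ/kT = 0, 3.6447.
Z = Σ e^(−Eᵢ/kT) = e^(−0) + e^(−3.6447) = 1.0000 + 0.026129 = 1.0261.
⟨E⟩ = Σ Eᵢ e^(−Eᵢ/kT) / Z = (0·1.0000 + 359·0.026129) / 1.0261 = 9.14 meV.

9.14 meV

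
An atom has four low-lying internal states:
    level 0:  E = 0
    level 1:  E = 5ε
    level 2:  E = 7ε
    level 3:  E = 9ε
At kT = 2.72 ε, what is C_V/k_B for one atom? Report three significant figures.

Eᵢ/kT = 0, 1.8382, 2.5735, 3.3088.
Z = Σ e^(−Eᵢ/kT) = e^(−0) + e^(−1.8382) + e^(−2.5735) + e^(−3.3088) = 1.0000 + 0.15910 + 0.076268 + 0.036560 = 1.2719.
⟨E⟩ = 1.3039 ε, ⟨E²⟩ = 8.3937 ε².
C_V/k_B = (⟨E²⟩ − ⟨E⟩²)/(kT)² = (8.3937 − 1.7002)/7.3984 = 0.905.

0.905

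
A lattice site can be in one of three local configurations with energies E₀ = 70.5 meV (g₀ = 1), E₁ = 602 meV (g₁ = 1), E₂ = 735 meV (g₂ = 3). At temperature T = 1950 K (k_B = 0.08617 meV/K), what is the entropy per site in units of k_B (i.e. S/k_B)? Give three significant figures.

0.424

k_BT = 0.08617 × 1950 K = 168.03 meV.
Eᵢ/kT = 0.41957, 3.5827, 4.3742.
Z = Σ gᵢe^(−Eᵢ/kT) = 1·e^(−0.41957) + 1·e^(−3.5827) + 3·e^(−4.3742) = 0.65733 + 0.027801 + 0.037795 = 0.72293.
⟨E⟩ = Σ EᵢPᵢ = 125.68 meV.
S/k_B = ln Z + ⟨E⟩/kT = ln(0.72293) + 125.68/168.03 = -0.32444 + 0.74796 = 0.424.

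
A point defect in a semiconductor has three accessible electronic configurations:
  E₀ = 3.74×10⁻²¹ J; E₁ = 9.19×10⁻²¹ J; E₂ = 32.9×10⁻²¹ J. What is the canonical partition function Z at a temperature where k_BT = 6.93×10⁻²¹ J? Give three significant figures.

Eᵢ/kT = 0.53968, 1.3261, 4.7475.
Z = Σ e^(−Eᵢ/kT) = e^(−0.53968) + e^(−1.3261) + e^(−4.7475) = 0.58293 + 0.26551 + 0.0086734 = 0.85711.

Z = 0.857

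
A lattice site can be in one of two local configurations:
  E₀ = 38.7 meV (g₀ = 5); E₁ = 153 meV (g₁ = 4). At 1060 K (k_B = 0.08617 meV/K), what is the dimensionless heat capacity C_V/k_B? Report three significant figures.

0.237

k_BT = 0.08617 × 1060 K = 91.340 meV.
Eᵢ/kT = 0.42369, 1.6751.
Z = Σ gᵢe^(−Eᵢ/kT) = 5·e^(−0.42369) + 4·e^(−1.6751) = 3.2731 + 0.74916 = 4.0223.
⟨E⟩ = 59.988 meV, ⟨E²⟩ = 5578.7 meV².
C_V/k_B = (⟨E²⟩ − ⟨E⟩²)/(kT)² = (5578.7 − 3598.6)/8343.0 = 0.237.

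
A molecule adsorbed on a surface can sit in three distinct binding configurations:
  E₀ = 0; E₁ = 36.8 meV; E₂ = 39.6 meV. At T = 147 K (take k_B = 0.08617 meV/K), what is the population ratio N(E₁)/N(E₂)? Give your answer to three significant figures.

1.25

k_BT = 0.08617 × 147 K = 12.667 meV.
n₁/n₂ = exp[−(E₁−E₂)/kT] = exp(−(-2.8 meV)/(12.667 meV)) = exp(0.22105) = 1.25.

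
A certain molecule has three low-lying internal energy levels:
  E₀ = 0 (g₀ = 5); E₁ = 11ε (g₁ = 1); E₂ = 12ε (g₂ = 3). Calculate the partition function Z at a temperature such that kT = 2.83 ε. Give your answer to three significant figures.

Z = 5.06

Eᵢ/kT = 0, 3.8869, 4.2403.
Z = Σ gᵢe^(−Eᵢ/kT) = 5·e^(−0) + 1·e^(−3.8869) + 3·e^(−4.2403) = 5.0000 + 0.020509 + 0.043210 = 5.0637.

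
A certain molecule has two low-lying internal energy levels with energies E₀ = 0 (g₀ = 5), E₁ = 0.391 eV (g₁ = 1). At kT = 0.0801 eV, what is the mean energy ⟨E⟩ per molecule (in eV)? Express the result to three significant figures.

0.000592 eV

Eᵢ/kT = 0, 4.8814.
Z = Σ gᵢe^(−Eᵢ/kT) = 5·e^(−0) + 1·e^(−4.8814) = 5.0000 + 0.0075864 = 5.0076.
⟨E⟩ = Σ Eᵢ gᵢe^(−Eᵢ/kT) / Z = (0·5.0000 + 0.391·0.0075864) / 5.0076 = 0.000592 eV.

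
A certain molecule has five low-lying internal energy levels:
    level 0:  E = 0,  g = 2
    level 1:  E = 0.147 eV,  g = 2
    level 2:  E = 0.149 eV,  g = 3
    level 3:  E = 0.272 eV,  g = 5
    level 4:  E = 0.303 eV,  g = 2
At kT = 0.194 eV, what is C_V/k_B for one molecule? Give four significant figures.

Eᵢ/kT = 0, 0.757732, 0.768041, 1.40206, 1.56186.
Z = Σ gᵢe^(−Eᵢ/kT) = 2·e^(−0) + 2·e^(−0.757732) + 3·e^(−0.768041) + 5·e^(−1.40206) + 2·e^(−1.56186) = 2.00000 + 0.937457 + 1.39176 + 1.23045 + 0.419491 = 5.97916.
⟨E⟩ = 0.134963 eV, ⟨E²⟩ = 0.0302221 eV².
C_V/k_B = (⟨E²⟩ − ⟨E⟩²)/(kT)² = (0.0302221 − 0.0182150)/0.0376360 = 0.3190.

0.3190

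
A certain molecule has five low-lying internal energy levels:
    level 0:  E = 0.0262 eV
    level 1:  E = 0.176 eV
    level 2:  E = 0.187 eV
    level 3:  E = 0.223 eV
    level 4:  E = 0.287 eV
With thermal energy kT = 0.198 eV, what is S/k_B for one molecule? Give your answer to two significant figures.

1.5

Eᵢ/kT = 0.1323, 0.8889, 0.9444, 1.126, 1.449.
Z = Σ e^(−Eᵢ/kT) = e^(−0.1323) + e^(−0.8889) + e^(−0.9444) + e^(−1.126) + e^(−1.449) = 0.8761 + 0.4111 + 0.3889 + 0.3243 + 0.2348 = 2.235.
⟨E⟩ = Σ EᵢPᵢ = 0.1377 eV.
S/k_B = ln Z + ⟨E⟩/kT = ln(2.235) + 0.1377/0.198 = 0.8042 + 0.6955 = 1.5.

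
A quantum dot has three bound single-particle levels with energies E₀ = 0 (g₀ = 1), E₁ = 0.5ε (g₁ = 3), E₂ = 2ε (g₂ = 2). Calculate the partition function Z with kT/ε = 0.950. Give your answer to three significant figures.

Eᵢ/kT = 0, 0.52632, 2.1053.
Z = Σ gᵢe^(−Eᵢ/kT) = 1·e^(−0) + 3·e^(−0.52632) + 2·e^(−2.1053) = 1.0000 + 1.7723 + 0.24362 = 3.0159.

Z = 3.02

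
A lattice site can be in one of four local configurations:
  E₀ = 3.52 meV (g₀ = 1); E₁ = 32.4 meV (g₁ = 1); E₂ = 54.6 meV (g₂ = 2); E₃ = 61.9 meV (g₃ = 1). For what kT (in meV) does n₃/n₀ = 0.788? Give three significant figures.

245 meV

n₃/n₀ = (g₃/g₀) exp[−(E₃−E₀)/kT] = 0.788.
⇒ (E₃−E₀)/kT = ln((1/1)/0.788) = ln(1.2690) = 0.23823.
kT = 58.38 meV / 0.23823 = 245 meV.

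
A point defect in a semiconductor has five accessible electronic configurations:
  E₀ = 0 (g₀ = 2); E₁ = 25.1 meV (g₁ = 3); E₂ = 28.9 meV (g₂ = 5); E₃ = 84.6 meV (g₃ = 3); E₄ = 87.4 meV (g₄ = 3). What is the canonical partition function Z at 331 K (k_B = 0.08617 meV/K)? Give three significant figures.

Z = 5.35

k_BT = 0.08617 × 331 K = 28.522 meV.
Eᵢ/kT = 0, 0.88002, 1.0133, 2.9661, 3.0643.
Z = Σ gᵢe^(−Eᵢ/kT) = 2·e^(−0) + 3·e^(−0.88002) + 5·e^(−1.0133) + 3·e^(−2.9661) + 3·e^(−3.0643) = 2.0000 + 1.2443 + 1.8151 + 0.15451 + 0.14006 = 5.3540.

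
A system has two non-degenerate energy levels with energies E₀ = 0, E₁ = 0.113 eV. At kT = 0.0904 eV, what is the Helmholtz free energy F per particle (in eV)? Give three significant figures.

Eᵢ/kT = 0, 1.2500.
Z = Σ e^(−Eᵢ/kT) = e^(−0) + e^(−1.2500) = 1.0000 + 0.28650 = 1.2865.
F = −kT ln Z = −0.0904 × ln(1.2865) = −0.0904 × 0.25193 = -0.0228 eV.

-0.0228 eV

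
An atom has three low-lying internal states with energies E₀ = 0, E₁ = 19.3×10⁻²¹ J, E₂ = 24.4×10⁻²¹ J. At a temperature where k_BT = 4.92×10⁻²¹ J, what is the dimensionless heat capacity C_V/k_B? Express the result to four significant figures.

0.4526

Eᵢ/kT = 0, 3.92276, 4.95935.
Z = Σ e^(−Eᵢ/kT) = e^(−0) + e^(−3.92276) + e^(−4.95935) = 1.00000 + 0.0197864 + 0.00701749 = 1.02680.
⟨E⟩ = 0.538668, ⟨E²⟩ = 11.2468.
C_V/k_B = (⟨E²⟩ − ⟨E⟩²)/(kT)² = (11.2468 − 0.290163)/24.2064 = 0.4526.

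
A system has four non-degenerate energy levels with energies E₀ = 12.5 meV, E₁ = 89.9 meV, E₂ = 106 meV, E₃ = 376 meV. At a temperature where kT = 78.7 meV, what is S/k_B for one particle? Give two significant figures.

0.98

Eᵢ/kT = 0.1588, 1.142, 1.347, 4.778.
Z = Σ e^(−Eᵢ/kT) = e^(−0.1588) + e^(−1.142) + e^(−1.347) + e^(−4.778) = 0.8532 + 0.3192 + 0.2600 + 0.008413 = 1.441.
⟨E⟩ = Σ EᵢPᵢ = 48.64 meV.
S/k_B = ln Z + ⟨E⟩/kT = ln(1.441) + 48.64/78.7 = 0.3653 + 0.6180 = 0.98.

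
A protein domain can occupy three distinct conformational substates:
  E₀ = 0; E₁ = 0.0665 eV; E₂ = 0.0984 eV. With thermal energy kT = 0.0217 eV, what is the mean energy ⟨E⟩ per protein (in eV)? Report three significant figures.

0.00393 eV

Eᵢ/kT = 0, 3.0645, 4.5346.
Z = Σ e^(−Eᵢ/kT) = e^(−0) + e^(−3.0645) + e^(−4.5346) = 1.0000 + 0.046677 + 0.010731 = 1.0574.
⟨E⟩ = Σ Eᵢ e^(−Eᵢ/kT) / Z = (0·1.0000 + 0.0665·0.046677 + 0.0984·0.010731) / 1.0574 = 0.00393 eV.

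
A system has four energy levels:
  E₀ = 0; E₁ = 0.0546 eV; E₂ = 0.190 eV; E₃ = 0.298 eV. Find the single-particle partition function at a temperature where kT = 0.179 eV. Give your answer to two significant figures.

Eᵢ/kT = 0, 0.3050, 1.061, 1.665.
Z = Σ e^(−Eᵢ/kT) = e^(−0) + e^(−0.3050) + e^(−1.061) + e^(−1.665) = 1.000 + 0.7371 + 0.3461 + 0.1892 = 2.272.

Z = 2.3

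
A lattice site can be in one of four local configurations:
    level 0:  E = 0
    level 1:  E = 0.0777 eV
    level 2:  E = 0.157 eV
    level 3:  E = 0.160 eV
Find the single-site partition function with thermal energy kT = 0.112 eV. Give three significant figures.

Eᵢ/kT = 0, 0.69375, 1.4018, 1.4286.
Z = Σ e^(−Eᵢ/kT) = e^(−0) + e^(−0.69375) + e^(−1.4018) + e^(−1.4286) = 1.0000 + 0.49970 + 0.24615 + 0.23964 = 1.9855.

Z = 1.99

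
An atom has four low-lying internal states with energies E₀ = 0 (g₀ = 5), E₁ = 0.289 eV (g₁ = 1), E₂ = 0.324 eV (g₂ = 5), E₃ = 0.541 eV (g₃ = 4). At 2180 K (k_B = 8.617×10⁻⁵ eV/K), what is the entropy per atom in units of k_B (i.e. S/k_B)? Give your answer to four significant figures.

k_BT = 8.617×10⁻⁵ × 2180 K = 0.187851 eV.
Eᵢ/kT = 0, 1.53845, 1.72477, 2.87994.
Z = Σ gᵢe^(−Eᵢ/kT) = 5·e^(−0) + 1·e^(−1.53845) + 5·e^(−1.72477) + 4·e^(−2.87994) = 5.00000 + 0.214714 + 0.891070 + 0.224553 = 6.33034.
⟨E⟩ = Σ EᵢPᵢ = 0.0745998 eV.
S/k_B = ln Z + ⟨E⟩/kT = ln(6.33034) + 0.0745998/0.187851 = 1.84535 + 0.397122 = 2.242.

2.242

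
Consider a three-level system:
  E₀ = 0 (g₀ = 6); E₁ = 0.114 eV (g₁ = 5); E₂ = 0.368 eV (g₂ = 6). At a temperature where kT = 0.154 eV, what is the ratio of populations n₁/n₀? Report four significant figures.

n₁/n₀ = (g₁/g₀) exp[−(E₁−E₀)/kT] = (5/6) × exp(−(0.114 eV)/(0.154 eV)) = (5/6) × exp(-0.740260) = 0.3975.

0.3975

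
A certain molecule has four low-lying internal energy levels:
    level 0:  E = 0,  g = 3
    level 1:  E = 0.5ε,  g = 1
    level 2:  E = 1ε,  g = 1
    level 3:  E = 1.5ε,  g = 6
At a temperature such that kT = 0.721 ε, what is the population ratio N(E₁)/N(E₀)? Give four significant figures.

n₁/n₀ = (g₁/g₀) exp[−(E₁−E₀)/kT] = (1/3) × exp(−(0.5ε)/(0.721ε)) = (1/3) × exp(-0.693481) = 0.1666.

0.1666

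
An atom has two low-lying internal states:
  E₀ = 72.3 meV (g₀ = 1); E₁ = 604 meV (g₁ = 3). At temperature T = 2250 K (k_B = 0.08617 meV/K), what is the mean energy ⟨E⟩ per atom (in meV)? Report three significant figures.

158 meV

k_BT = 0.08617 × 2250 K = 193.88 meV.
Eᵢ/kT = 0.37291, 3.1153.
Z = Σ gᵢe^(−Eᵢ/kT) = 1·e^(−0.37291) + 3·e^(−3.1153) = 0.68873 + 0.13310 = 0.82183.
⟨E⟩ = Σ Eᵢ gᵢe^(−Eᵢ/kT) / Z = (72.3·0.68873 + 604·0.13310) / 0.82183 = 158 meV.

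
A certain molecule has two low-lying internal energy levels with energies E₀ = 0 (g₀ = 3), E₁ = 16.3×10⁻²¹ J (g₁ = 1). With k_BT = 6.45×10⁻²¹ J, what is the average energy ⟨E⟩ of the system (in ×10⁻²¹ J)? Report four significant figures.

0.4228 ×10⁻²¹ J

Eᵢ/kT = 0, 2.52713.
Z = Σ gᵢe^(−Eᵢ/kT) = 3·e^(−0) + 1·e^(−2.52713) = 3.00000 + 0.0798880 = 3.07989.
⟨E⟩ = Σ Eᵢ gᵢe^(−Eᵢ/kT) / Z = (0·3.00000 + 16.3·0.0798880) / 3.07989 = 0.4228 ×10⁻²¹ J.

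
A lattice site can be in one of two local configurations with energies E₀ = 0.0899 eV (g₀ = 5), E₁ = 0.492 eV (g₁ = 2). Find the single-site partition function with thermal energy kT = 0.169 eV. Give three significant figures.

Z = 3.05

Eᵢ/kT = 0.53195, 2.9112.
Z = Σ gᵢe^(−Eᵢ/kT) = 5·e^(−0.53195) + 2·e^(−2.9112) = 2.9373 + 0.10882 = 3.0461.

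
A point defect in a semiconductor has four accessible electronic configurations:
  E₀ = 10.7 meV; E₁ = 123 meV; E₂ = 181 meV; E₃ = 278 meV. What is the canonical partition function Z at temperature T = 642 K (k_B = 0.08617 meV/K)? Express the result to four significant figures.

k_BT = 0.08617 × 642 K = 55.3211 meV.
Eᵢ/kT = 0.193416, 2.22338, 3.27181, 5.02521.
Z = Σ e^(−Eᵢ/kT) = e^(−0.193416) + e^(−2.22338) + e^(−3.27181) + e^(−5.02521) = 0.824139 + 0.108243 + 0.0379377 + 0.00657021 = 0.976890.

Z = 0.9769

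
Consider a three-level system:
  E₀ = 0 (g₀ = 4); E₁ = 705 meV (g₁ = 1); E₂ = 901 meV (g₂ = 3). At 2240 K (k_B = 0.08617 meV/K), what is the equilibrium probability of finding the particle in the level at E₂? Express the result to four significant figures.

0.006950

k_BT = 0.08617 × 2240 K = 193.021 meV.
Eᵢ/kT = 0, 3.65245, 4.66789.
Z = Σ gᵢe^(−Eᵢ/kT) = 4·e^(−0) + 1·e^(−3.65245) + 3·e^(−4.66789) = 4.00000 + 0.0259275 + 0.0281762 = 4.05410.
P₂ = g₂ e^(−E₂/kT) / Z = 0.0281762/4.05410 = 0.006950.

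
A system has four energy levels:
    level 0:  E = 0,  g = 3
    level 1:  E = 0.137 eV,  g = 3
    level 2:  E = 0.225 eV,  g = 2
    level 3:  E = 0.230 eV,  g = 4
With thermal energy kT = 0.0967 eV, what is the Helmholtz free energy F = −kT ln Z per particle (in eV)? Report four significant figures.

Eᵢ/kT = 0, 1.41675, 2.32678, 2.37849.
Z = Σ gᵢe^(−Eᵢ/kT) = 3·e^(−0) + 3·e^(−1.41675) + 2·e^(−2.32678) + 4·e^(−2.37849) = 3.00000 + 0.727503 + 0.195219 + 0.370762 = 4.29348.
F = −kT ln Z = −0.0967 × ln(4.29348) = −0.0967 × 1.45710 = -0.1409 eV.

-0.1409 eV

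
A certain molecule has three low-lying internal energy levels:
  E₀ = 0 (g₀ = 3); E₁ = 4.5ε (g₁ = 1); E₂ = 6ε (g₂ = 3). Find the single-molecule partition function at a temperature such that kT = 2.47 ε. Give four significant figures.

Eᵢ/kT = 0, 1.82186, 2.42915.
Z = Σ gᵢe^(−Eᵢ/kT) = 3·e^(−0) + 1·e^(−1.82186) + 3·e^(−2.42915) = 3.00000 + 0.161725 + 0.264335 = 3.42606.

Z = 3.426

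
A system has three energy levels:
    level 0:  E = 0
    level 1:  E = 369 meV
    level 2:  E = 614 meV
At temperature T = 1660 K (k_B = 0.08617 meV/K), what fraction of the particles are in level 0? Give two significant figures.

0.92

k_BT = 0.08617 × 1660 K = 143.0 meV.
Eᵢ/kT = 0, 2.580, 4.294.
Z = Σ e^(−Eᵢ/kT) = e^(−0) + e^(−2.580) + e^(−4.294) = 1.000 + 0.07577 + 0.01365 = 1.089.
P₀ = e^(−E₀/kT) / Z = 1.000/1.089 = 0.92.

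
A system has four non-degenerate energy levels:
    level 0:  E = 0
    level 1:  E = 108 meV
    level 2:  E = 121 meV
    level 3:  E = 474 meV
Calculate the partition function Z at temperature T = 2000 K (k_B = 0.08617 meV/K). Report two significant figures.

k_BT = 0.08617 × 2000 K = 172.3 meV.
Eᵢ/kT = 0, 0.6268, 0.7023, 2.751.
Z = Σ e^(−Eᵢ/kT) = e^(−0) + e^(−0.6268) + e^(−0.7023) + e^(−2.751) = 1.000 + 0.5343 + 0.4954 + 0.06386 = 2.094.

Z = 2.1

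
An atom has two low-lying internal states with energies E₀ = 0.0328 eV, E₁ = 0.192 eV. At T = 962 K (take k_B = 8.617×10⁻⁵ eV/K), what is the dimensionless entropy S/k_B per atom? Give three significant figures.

k_BT = 8.617×10⁻⁵ × 962 K = 0.082896 eV.
Eᵢ/kT = 0.39568, 2.3162.
Z = Σ e^(−Eᵢ/kT) = e^(−0.39568) + e^(−2.3162) = 0.67322 + 0.098648 = 0.77187.
⟨E⟩ = Σ EᵢPᵢ = 0.053146 eV.
S/k_B = ln Z + ⟨E⟩/kT = ln(0.77187) + 0.053146/0.082896 = -0.25894 + 0.64112 = 0.382.

0.382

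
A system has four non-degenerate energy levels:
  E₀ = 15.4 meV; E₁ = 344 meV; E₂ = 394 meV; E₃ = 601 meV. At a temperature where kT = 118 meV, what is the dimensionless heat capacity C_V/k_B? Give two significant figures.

0.87

Eᵢ/kT = 0.1305, 2.915, 3.339, 5.093.
Z = Σ e^(−Eᵢ/kT) = e^(−0.1305) + e^(−2.915) + e^(−3.339) + e^(−5.093) = 0.8777 + 0.05420 + 0.03547 + 0.006140 = 0.9735.
⟨E⟩ = 51.18 meV, ⟨E²⟩ = 14740 meV².
C_V/k_B = (⟨E²⟩ − ⟨E⟩²)/(kT)² = (14740 − 2619)/13920 = 0.87.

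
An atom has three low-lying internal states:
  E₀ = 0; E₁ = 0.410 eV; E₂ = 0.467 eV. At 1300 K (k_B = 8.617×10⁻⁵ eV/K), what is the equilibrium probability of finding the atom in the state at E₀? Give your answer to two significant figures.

k_BT = 8.617×10⁻⁵ × 1300 K = 0.1120 eV.
Eᵢ/kT = 0, 3.661, 4.170.
Z = Σ e^(−Eᵢ/kT) = e^(−0) + e^(−3.661) + e^(−4.170) = 1.000 + 0.02571 + 0.01545 = 1.041.
P₀ = e^(−E₀/kT) / Z = 1.000/1.041 = 0.96.

0.96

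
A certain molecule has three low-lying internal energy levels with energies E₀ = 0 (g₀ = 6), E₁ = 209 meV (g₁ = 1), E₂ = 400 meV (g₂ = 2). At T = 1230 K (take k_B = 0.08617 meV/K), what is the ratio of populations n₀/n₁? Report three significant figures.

k_BT = 0.08617 × 1230 K = 105.99 meV.
n₀/n₁ = (g₀/g₁) exp[−(E₀−E₁)/kT] = (6/1) × exp(−(-209 meV)/(105.99 meV)) = (6/1) × exp(1.9719) = 43.1.

43.1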